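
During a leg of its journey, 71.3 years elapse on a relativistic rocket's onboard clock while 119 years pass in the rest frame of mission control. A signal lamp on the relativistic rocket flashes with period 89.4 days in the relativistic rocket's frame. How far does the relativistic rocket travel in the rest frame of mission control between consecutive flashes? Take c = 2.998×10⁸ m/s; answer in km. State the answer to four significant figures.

3.094×10^12 km

The time-dilation ratio gives γ = 119/71.3 = 1.669.
β = √(1 − 1/γ²) = 0.80063. Lab-frame period = γτ = 1.669×89.4 days = 149.21 days. Distance = βc × γτ = 0.80063 × 2.998×10⁸ m/s × 12891744 s = 3.0944×10^15 m = 3.094×10^12 km.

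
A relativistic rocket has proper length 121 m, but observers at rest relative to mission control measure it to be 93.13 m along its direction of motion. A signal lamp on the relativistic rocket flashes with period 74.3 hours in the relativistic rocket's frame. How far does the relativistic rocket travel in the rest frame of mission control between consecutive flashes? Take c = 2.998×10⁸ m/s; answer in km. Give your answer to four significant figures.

Length contraction gives γ = L₀/L = 121/93.13 = 1.29926.
β = √(1 − 1/γ²) = 0.63844. Lab-frame period = γτ = 1.29926×74.3 hours = 96.535 hours. Distance = βc × γτ = 0.63844 × 2.998×10⁸ m/s × 347526 s = 6.6518×10^13 m = 6.652×10^10 km.

6.652×10^10 km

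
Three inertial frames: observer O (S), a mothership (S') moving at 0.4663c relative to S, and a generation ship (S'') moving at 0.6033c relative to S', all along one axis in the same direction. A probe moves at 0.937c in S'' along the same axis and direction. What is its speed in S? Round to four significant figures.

First combine the probe and generation ship (S''→S'): u₁ = (0.937 + 0.6033)/(1 + 0.937×0.6033) = 1.5403/1.5652921 = 0.98403.
Then combine with the mothership (S'→S): u = (0.98403 + 0.4663)/(1 + 0.98403×0.4663) = 1.45033/1.458853189 = 0.99416.

0.9942c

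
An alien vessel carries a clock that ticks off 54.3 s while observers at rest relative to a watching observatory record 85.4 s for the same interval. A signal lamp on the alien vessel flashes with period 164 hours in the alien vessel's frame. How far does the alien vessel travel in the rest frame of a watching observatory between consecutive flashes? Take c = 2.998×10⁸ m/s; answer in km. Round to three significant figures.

2.15×10^11 km

From Δt = γΔτ: γ = 85.4/54.3 = 1.57274.
β = √(1 − 1/γ²) = 0.77183. Lab-frame period = γτ = 1.57274×164 hours = 257.93 hours. Distance = βc × γτ = 0.77183 × 2.998×10⁸ m/s × 928548 s = 2.1486×10^14 m = 2.15×10^11 km.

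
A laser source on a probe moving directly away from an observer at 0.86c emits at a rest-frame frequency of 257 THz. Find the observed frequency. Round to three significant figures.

Relativistic Doppler (source moving away): f_obs = f_src · √((1−β)/(1+β)).
With β = 0.86: factor = √(0.14/1.86) = 0.27435.
f_obs = 257 × 0.27435 = 70.5 THz.

70.5 THz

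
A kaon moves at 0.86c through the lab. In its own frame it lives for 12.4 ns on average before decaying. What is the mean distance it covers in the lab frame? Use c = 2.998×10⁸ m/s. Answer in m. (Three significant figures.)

Lorentz factor: γ = (1 − 0.7396)^(−1/2) = 1.9597.
Lab-frame lifetime: Δt = γτ = 1.9597 × 12.4 ns = 24.3 ns.
Distance: d = vΔt = 0.86 × 2.998×10⁸ m/s × 2.4300×10^-8 s = 6.27 m.

6.27 m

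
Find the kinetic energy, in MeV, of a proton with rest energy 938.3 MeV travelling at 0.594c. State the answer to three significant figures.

228 MeV

Lorentz factor: γ = (1 − 0.352836)^(−1/2) = 1.24306.
Kinetic energy: K = (γ − 1)mc² = (1.24306 − 1) × 938.3 MeV = 0.24306 × 938.3 = 228 MeV.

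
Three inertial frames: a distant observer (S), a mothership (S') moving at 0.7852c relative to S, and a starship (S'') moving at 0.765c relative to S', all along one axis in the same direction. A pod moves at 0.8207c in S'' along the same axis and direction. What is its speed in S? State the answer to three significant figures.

Compose velocities in two stages. Stage 1 (into S'): u₁ = (0.8207+0.765)/(1+0.8207×0.765) = 0.97412.
Stage 2 (into S): u = (0.97412+0.7852)/(1+0.97412×0.7852) = 0.99685, so the speed is 0.997c.

0.997c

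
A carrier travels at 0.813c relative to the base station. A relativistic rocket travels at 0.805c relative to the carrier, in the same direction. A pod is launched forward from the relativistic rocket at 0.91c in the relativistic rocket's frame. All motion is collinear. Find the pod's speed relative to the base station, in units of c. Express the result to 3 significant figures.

First combine the pod and relativistic rocket (S''→S'): u₁ = (0.91 + 0.805)/(1 + 0.91×0.805) = 1.715/1.73255 = 0.98987.
Then combine with the carrier (S'→S): u = (0.98987 + 0.813)/(1 + 0.98987×0.813) = 1.80287/1.80476431 = 0.99895.

0.999c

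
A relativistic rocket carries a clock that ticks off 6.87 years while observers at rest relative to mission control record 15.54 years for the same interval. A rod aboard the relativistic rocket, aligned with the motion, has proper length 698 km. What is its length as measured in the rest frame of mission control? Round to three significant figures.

309 km

From Δt = γΔτ: γ = 15.54/6.87 = 2.26201.
L = L₀/γ = 698/2.26201 = 309 km.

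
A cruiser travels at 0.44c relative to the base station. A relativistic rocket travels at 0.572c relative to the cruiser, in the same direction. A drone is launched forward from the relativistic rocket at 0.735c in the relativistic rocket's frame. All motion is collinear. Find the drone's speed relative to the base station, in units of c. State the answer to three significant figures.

Apply u = (u'+v)/(1+u'v) twice. Drone in the cruiser frame: (0.735+0.572)/(1+0.735·0.572) = 1.307/1.42042 = 0.92015c.
That velocity, transformed to the rest frame of the base station: (0.92015+0.44)/(1+0.92015·0.44) = 1.36015/1.404866 = 0.96817c.

0.968c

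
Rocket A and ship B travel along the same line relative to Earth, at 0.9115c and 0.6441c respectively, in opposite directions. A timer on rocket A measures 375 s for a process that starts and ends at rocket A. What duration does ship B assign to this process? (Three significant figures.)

Transform rocket A's velocity into ship B's frame: (0.9115 + 0.6441)/(1 + 0.9115·0.6441) = 1.5556/1.58709715, so the relative speed is 0.98015c.
At |u| = 0.98015c, γ = (1 − 0.960694)^(−1/2) = 5.0439.
Rocket A's interval is proper; time dilation gives Δt_B = γΔτ = 5.0439 × 375 s = 1890 s.

1890 s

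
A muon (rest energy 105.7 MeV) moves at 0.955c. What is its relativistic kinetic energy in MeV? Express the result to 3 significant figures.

251 MeV

γ = 1/√(1 − β²) = 1/√(1 − 0.912025) = 1/√0.087975 = 1/0.296606 = 3.3715.
Kinetic energy: K = (γ − 1)mc² = (3.3715 − 1) × 105.7 MeV = 2.3715 × 105.7 = 251 MeV.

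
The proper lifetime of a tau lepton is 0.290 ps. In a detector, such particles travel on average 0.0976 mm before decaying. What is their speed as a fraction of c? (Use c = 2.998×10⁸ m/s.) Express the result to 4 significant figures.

0.7467c

Lab distance = (lab lifetime)·v = γτ·βc, so βγ = d/(cτ) = 9.760×10^-5/(2.998×10⁸ × 2.900×10^-13) = 1.1226.
With βγ = 1.1226: γ² = 1 + (βγ)² = 2.26023, and β = (βγ)/γ = 1.1226/1.50341 = 0.7467.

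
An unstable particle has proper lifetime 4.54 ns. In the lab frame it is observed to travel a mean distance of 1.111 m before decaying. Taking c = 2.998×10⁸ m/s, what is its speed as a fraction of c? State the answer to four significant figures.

0.6323c

d = βγcτ ⇒ βγ = d/(cτ) = 1.111 m / (1.361092 m) = 0.81626.
β = (βγ)/√(1+(βγ)²) = 0.81626/√1.66628 = 0.6323.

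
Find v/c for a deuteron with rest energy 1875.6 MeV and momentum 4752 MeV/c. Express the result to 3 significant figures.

pc/(mc²) = 4752/1875.6 = 2.5336 = βγ = β/√(1−β²).
So β² = x²/(1 + x²) with x = 2.5336: x² = 6.41913, β² = 6.41913/7.41913 = 0.865213, β = 0.930.

0.930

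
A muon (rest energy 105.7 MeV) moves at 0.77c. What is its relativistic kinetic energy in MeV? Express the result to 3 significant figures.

60.0 MeV

β² = 0.5929, so γ = 1/√0.4071 = 1.56729.
Kinetic energy: K = (γ − 1)mc² = (1.56729 − 1) × 105.7 MeV = 0.56729 × 105.7 = 60.0 MeV.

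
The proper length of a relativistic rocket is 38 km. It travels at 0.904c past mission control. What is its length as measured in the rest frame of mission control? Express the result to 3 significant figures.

Lorentz factor: γ = (1 − 0.817216)^(−1/2) = 2.339.
Length contraction: L = L₀/γ = 38/2.339 = 16.2 km.

16.2 km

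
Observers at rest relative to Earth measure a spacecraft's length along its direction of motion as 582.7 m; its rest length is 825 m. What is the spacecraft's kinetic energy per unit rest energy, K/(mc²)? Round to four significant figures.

0.4158

γ = L₀/L = 825/582.7 = 1.41582.
Since K = (γ−1)mc², K/(mc²) = 1.41582 − 1 = 0.4158.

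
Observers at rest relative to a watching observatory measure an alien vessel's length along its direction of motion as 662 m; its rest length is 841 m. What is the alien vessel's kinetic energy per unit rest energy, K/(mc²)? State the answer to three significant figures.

γ = L₀/L = 841/662 = 1.27039.
K/(mc²) = γ − 1 = 1.27039 − 1 = 0.270.

0.270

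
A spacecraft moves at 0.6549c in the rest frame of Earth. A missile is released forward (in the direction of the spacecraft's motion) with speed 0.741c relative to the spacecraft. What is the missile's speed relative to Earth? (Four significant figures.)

0.9398c

Relativistic velocity addition: u = (u' + v)/(1 + u'v/c²), with u' = 0.741c and v = 0.6549c.
Numerator: 0.741 + 0.6549 = 1.3959. Denominator: 1 + (0.741)(0.6549) = 1.4852809.
u = 1.3959/1.4852809 = 0.93982, so the speed is 0.9398c.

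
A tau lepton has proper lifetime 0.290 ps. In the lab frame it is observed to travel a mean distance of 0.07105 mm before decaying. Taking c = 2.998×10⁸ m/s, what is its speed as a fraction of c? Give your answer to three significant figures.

0.633c

d = βγcτ ⇒ βγ = d/(cτ) = 7.105×10^-5 m / (8.6942×10^-5 m) = 0.81721.
β = (βγ)/√(1+(βγ)²) = 0.81721/√1.667832 = 0.633.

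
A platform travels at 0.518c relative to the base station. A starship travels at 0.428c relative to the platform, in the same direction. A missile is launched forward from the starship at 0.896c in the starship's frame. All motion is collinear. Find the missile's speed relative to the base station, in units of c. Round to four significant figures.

Apply u = (u'+v)/(1+u'v) twice. Missile in the platform frame: (0.896+0.428)/(1+0.896·0.428) = 1.324/1.383488 = 0.957c.
That velocity, transformed to the rest frame of the base station: (0.957+0.518)/(1+0.957·0.518) = 1.475/1.495726 = 0.98614c.

0.9861c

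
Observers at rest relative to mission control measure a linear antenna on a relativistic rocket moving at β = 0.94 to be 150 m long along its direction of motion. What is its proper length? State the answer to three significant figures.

γ = 1/√(1 − β²) = 1/√(1 − 0.8836) = 1/√0.1164 = 1/0.341174 = 2.9311.
Proper length: L₀ = γ·L = 2.9311 × 150 = 440 m.

440 m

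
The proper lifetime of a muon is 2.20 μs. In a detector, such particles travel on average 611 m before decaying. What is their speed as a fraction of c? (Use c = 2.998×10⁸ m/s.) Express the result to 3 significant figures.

d = βγcτ ⇒ βγ = d/(cτ) = 611.0 m / (659.56 m) = 0.92638.
β = (βγ)/√(1+(βγ)²) = 0.92638/√1.85818 = 0.680.

0.680c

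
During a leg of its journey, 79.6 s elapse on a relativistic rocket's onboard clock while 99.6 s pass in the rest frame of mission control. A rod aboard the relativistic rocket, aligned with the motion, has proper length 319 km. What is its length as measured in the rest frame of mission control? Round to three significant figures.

255 km

γ = Δt/Δτ = 99.6/79.6 = 1.25126.
L = L₀/γ = 319/1.25126 = 255 km.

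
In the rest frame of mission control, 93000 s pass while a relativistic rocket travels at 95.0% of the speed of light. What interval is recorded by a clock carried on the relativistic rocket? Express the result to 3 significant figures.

Lorentz factor: γ = (1 − 0.9025)^(−1/2) = 3.2026.
The moving clock records proper time: Δτ = Δt/γ = 93000/3.2026 = 29000 s.

29000 s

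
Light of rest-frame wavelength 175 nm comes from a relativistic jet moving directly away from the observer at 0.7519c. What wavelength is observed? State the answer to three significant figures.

465 nm

Relativistic Doppler for wavelength: λ_obs = λ_src · √((1+β)/(1−β)).
With β = 0.7519: factor = √(1.7519/0.2481) = 2.6573.
λ_obs = 175 × 2.6573 = 465 nm.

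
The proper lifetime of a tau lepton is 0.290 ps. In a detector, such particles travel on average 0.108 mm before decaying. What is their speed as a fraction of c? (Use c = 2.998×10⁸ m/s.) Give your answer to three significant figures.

0.779c

Let x = d/(cτ) = 1.080×10^-4 m / (2.998×10⁸ m/s × 2.900×10^-13 s) = 1.2422. Since d = βγcτ, x = βγ = β/√(1−β²).
Solving: β² = x²/(1+x²) = 1.54306/2.54306 = 0.606773, so β = 0.779.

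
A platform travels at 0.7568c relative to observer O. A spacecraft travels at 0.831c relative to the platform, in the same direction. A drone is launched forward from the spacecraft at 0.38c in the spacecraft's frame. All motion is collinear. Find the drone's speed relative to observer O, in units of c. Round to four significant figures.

0.9886c

Compose velocities in two stages. Stage 1 (into S'): u₁ = (0.38+0.831)/(1+0.38×0.831) = 0.92037.
Stage 2 (into S): u = (0.92037+0.7568)/(1+0.92037×0.7568) = 0.98858, so the speed is 0.9886c.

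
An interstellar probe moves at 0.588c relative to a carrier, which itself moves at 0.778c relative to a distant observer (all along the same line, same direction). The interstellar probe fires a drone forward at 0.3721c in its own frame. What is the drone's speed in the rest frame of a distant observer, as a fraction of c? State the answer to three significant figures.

0.971c

Apply u = (u'+v)/(1+u'v) twice. Drone in the carrier frame: (0.3721+0.588)/(1+0.3721·0.588) = 0.9601/1.2187948 = 0.78775c.
That velocity, transformed to the rest frame of a distant observer: (0.78775+0.778)/(1+0.78775·0.778) = 1.56575/1.6128695 = 0.97079c.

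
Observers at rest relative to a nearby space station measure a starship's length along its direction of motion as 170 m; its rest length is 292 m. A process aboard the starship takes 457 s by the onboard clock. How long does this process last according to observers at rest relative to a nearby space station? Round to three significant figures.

785 s

From L = L₀/γ: γ = 292/170 = 1.71765.
The same γ dilates the second interval: 1.71765 × 457 s = 785 s.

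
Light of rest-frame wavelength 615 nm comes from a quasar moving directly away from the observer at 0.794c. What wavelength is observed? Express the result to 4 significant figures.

1815 nm

Relativistic Doppler for wavelength: λ_obs = λ_src · √((1+β)/(1−β)).
With β = 0.794: factor = √(1.794/0.206) = 2.9511.
λ_obs = 615 × 2.9511 = 1815 nm.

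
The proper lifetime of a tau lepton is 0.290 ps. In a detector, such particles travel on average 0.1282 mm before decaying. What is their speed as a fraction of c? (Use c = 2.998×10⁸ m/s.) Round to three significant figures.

Let x = d/(cτ) = 1.282×10^-4 m / (2.998×10⁸ m/s × 2.900×10^-13 s) = 1.4745. Since d = βγcτ, x = βγ = β/√(1−β²).
Solving: β² = x²/(1+x²) = 2.17415/3.17415 = 0.684955, so β = 0.828.

0.828c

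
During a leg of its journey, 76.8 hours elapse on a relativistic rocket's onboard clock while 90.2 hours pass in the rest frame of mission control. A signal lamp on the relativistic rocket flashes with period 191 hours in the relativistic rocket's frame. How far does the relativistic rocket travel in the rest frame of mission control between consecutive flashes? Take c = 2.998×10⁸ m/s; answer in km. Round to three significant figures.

γ = Δt/Δτ = 90.2/76.8 = 1.17448.
β = √(1 − 1/γ²) = 0.52445. Lab-frame period = γτ = 1.17448×191 hours = 224.33 hours. Distance = βc × γτ = 0.52445 × 2.998×10⁸ m/s × 807588 s = 1.2698×10^14 m = 1.27×10^11 km.

1.27×10^11 km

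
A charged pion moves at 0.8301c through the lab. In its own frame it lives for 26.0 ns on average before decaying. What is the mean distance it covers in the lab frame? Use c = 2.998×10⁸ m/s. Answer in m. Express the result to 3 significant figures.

γ = 1/√(1 − β²) = 1/√(1 − 0.68906601) = 1/√0.31093399 = 1/0.557615 = 1.7934.
Lab-frame lifetime: Δt = γτ = 1.7934 × 26.0 ns = 46.628 ns.
Distance: d = vΔt = 0.8301 × 2.998×10⁸ m/s × 4.6628×10^-8 s = 11.6 m.

11.6 m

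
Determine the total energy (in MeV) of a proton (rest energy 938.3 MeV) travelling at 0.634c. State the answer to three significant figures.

1210 MeV

Lorentz factor: γ = (1 − 0.401956)^(−1/2) = 1.2931.
Total energy: E = γmc² = 1.2931 × 938.3 MeV = 1210 MeV.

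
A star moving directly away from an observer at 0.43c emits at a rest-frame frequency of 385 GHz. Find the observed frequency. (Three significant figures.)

Relativistic Doppler (source moving away): f_obs = f_src · √((1−β)/(1+β)).
With β = 0.43: factor = √(0.57/1.43) = 0.63135.
f_obs = 385 × 0.63135 = 243 GHz.

243 GHz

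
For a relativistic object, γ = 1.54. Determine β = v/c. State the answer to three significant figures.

0.760

β = √(1 − 1/γ²) = √(1 − 1/2.3716) = √0.578344 = 0.760.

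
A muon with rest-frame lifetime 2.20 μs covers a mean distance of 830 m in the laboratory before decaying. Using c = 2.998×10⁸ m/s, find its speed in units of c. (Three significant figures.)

Lab distance = (lab lifetime)·v = γτ·βc, so βγ = d/(cτ) = 830.0/(2.998×10⁸ × 2.200×10^-6) = 1.2584.
With βγ = 1.2584: γ² = 1 + (βγ)² = 2.58357, and β = (βγ)/γ = 1.2584/1.60735 = 0.783.

0.783c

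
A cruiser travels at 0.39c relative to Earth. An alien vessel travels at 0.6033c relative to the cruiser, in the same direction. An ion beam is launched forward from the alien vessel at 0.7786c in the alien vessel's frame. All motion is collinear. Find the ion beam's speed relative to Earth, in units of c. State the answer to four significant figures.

First combine the ion beam and alien vessel (S''→S'): u₁ = (0.7786 + 0.6033)/(1 + 0.7786×0.6033) = 1.3819/1.46972938 = 0.94024.
Then combine with the cruiser (S'→S): u = (0.94024 + 0.39)/(1 + 0.94024×0.39) = 1.33024/1.3666936 = 0.97333.

0.9733c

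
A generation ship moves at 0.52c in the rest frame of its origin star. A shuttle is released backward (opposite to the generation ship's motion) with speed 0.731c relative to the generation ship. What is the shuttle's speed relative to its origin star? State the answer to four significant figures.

Relativistic velocity addition: u = (u' + v)/(1 + u'v/c²), with u' = −0.731c and v = 0.52c.
Numerator: −0.731 + 0.52 = −0.211. Denominator: 1 + (−0.731)(0.52) = 0.61988.
u = −0.211/0.61988 = −0.34039, so the speed is 0.3404c.

0.3404c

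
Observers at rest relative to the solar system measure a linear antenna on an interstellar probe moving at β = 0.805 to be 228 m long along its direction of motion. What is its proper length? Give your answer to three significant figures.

With β = 0.805, γ = 1/√(1 − 0.805²) = 1/√0.351975 = 1.6856.
Proper length: L₀ = γ·L = 1.6856 × 228 = 384 m.

384 m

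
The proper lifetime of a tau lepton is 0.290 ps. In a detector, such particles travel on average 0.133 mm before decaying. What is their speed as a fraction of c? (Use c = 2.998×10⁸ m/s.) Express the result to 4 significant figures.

Let x = d/(cτ) = 1.330×10^-4 m / (2.998×10⁸ m/s × 2.900×10^-13 s) = 1.5298. Since d = βγcτ, x = βγ = β/√(1−β²).
Solving: β² = x²/(1+x²) = 2.34029/3.34029 = 0.700625, so β = 0.8370.

0.8370c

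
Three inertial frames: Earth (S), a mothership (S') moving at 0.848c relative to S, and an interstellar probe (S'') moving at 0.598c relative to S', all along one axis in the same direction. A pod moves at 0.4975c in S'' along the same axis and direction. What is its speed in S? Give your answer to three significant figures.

Compose velocities in two stages. Stage 1 (into S'): u₁ = (0.4975+0.598)/(1+0.4975×0.598) = 0.84431.
Stage 2 (into S): u = (0.84431+0.848)/(1+0.84431×0.848) = 0.98621, so the speed is 0.986c.

0.986c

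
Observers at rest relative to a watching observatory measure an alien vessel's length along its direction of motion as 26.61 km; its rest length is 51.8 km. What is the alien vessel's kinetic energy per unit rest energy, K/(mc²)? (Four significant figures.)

0.9466

Length contraction gives γ = L₀/L = 51.8/26.61 = 1.94664.
K/(mc²) = γ − 1 = 1.94664 − 1 = 0.9466.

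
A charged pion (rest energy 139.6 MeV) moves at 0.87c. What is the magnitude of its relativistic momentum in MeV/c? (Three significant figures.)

β² = 0.7569, so γ = 1/√0.2431 = 2.0282.
Momentum: p = γβ·mc = 2.0282 × 0.87 × 139.6 MeV/c = 246 MeV/c.

246 MeV/c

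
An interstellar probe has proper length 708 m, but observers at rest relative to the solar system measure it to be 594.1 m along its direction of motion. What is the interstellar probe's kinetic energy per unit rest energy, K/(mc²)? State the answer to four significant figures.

γ = L₀/L = 708/594.1 = 1.19172.
Since K = (γ−1)mc², K/(mc²) = 1.19172 − 1 = 0.1917.

0.1917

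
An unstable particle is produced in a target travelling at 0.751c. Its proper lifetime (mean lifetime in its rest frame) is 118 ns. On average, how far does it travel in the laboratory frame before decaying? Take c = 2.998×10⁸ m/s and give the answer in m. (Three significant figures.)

γ = 1/√(1 − β²) = 1/√(1 − 0.564001) = 1/√0.435999 = 1/0.660302 = 1.5145.
Lab-frame lifetime: Δt = γτ = 1.5145 × 118 ns = 178.71 ns.
Distance: d = vΔt = 0.751 × 2.998×10⁸ m/s × 1.7871×10^-7 s = 40.2 m.

40.2 m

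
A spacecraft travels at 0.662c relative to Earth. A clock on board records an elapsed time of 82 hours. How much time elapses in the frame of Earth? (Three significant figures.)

β² = 0.438244, so γ = 1/√0.561756 = 1.3342.
The onboard clock measures proper time, so the interval in the rest frame of Earth is dilated: Δt = γ·Δτ = 1.3342 × 82 hours = 109 hours.

109 hours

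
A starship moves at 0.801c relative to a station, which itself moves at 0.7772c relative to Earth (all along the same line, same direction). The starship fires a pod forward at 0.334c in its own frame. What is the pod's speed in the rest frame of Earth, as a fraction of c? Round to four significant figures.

0.9863c

Compose velocities in two stages. Stage 1 (into S'): u₁ = (0.334+0.801)/(1+0.334×0.801) = 0.89544.
Stage 2 (into S): u = (0.89544+0.7772)/(1+0.89544×0.7772) = 0.98626, so the speed is 0.9863c.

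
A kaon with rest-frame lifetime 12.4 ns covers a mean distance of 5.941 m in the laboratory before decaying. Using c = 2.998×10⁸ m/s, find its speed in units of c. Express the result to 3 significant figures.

Let x = d/(cτ) = 5.941 m / (2.998×10⁸ m/s × 1.240×10^-8 s) = 1.5981. Since d = βγcτ, x = βγ = β/√(1−β²).
Solving: β² = x²/(1+x²) = 2.55392/3.55392 = 0.718621, so β = 0.848.

0.848c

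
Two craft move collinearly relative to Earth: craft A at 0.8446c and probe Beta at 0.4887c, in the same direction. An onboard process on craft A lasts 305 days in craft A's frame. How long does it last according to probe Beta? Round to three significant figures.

The velocity of craft A relative to probe Beta is (0.8446 − 0.4887)c / (1 − 0.8446×0.4887) = 0.60605c; relative speed 0.60605c.
γ for this relative speed: γ = 1/√(1 − 0.367297) = 1.2572.
The clock on craft A records proper time, so probe Beta measures Δt = γΔτ = 1.2572 × 305 = 383 days.

383 days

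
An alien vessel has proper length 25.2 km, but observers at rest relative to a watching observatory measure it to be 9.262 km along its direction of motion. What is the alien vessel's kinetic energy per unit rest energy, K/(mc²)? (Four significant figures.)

From L = L₀/γ: γ = 25.2/9.262 = 2.72079.
Since K = (γ−1)mc², K/(mc²) = 2.72079 − 1 = 1.721.

1.721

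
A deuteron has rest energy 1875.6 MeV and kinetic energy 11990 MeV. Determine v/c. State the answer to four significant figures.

K = (γ−1)mc², so γ = 1 + 11990/1875.6 = 7.3926.
Then v/c = √(1 − γ⁻²) = √(1 − 0.0182981) = √0.9817019 = 0.9908.

0.9908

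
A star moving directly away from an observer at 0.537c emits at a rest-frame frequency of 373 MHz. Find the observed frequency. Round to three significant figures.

Relativistic Doppler (source moving away): f_obs = f_src · √((1−β)/(1+β)).
With β = 0.537: factor = √(0.463/1.537) = 0.54885.
f_obs = 373 × 0.54885 = 205 MHz.

205 MHz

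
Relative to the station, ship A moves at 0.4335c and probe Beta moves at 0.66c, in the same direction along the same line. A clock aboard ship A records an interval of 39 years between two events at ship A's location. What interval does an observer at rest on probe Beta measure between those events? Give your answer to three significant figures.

41.1 years

The velocity of ship A relative to probe Beta is (0.4335 − 0.66)c / (1 − 0.4335×0.66) = −0.31728c; relative speed 0.31728c.
γ for this relative speed: γ = 1/√(1 − 0.100667) = 1.0545.
Ship A's interval is proper; time dilation gives Δt_B = γΔτ = 1.0545 × 39 years = 41.1 years.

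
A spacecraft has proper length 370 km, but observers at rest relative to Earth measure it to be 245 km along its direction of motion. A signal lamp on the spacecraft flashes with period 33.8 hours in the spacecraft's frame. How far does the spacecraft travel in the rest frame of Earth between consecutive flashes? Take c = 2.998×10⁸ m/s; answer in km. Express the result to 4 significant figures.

Length contraction gives γ = L₀/L = 370/245 = 1.5102.
β = √(1 − 1/γ²) = 0.74936. Lab-frame period = γτ = 1.5102×33.8 hours = 51.045 hours. Distance = βc × γτ = 0.74936 × 2.998×10⁸ m/s × 183762 s = 4.1284×10^13 m = 4.128×10^10 km.

4.128×10^10 km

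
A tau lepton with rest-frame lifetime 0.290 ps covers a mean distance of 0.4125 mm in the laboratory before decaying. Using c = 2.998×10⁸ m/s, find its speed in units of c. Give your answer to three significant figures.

Lab distance = (lab lifetime)·v = γτ·βc, so βγ = d/(cτ) = 4.125×10^-4/(2.998×10⁸ × 2.900×10^-13) = 4.7445.
With βγ = 4.7445: γ² = 1 + (βγ)² = 23.5103, and β = (βγ)/γ = 4.7445/4.84874 = 0.979.

0.979c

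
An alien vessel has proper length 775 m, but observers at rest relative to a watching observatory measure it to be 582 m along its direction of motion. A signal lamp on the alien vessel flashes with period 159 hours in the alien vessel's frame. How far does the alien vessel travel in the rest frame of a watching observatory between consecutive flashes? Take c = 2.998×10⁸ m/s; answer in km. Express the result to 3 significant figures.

Length contraction gives γ = L₀/L = 775/582 = 1.33162.
β = √(1 − 1/γ²) = 0.66034. Lab-frame period = γτ = 1.33162×159 hours = 211.73 hours. Distance = βc × γτ = 0.66034 × 2.998×10⁸ m/s × 762228 s = 1.5090×10^14 m = 1.51×10^11 km.

1.51×10^11 km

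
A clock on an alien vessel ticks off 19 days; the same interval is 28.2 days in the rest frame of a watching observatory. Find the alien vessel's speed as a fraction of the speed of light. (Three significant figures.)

γ = Δt/Δτ = 28.2/19 = 1.4842.
β = √(1 − 1/γ²) = √(1 − 0.453957) = √0.546043 = 0.739.

0.739c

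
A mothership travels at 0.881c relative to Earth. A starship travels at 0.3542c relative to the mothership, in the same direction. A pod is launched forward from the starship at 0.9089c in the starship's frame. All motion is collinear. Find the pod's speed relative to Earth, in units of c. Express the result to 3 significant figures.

0.997c

Apply u = (u'+v)/(1+u'v) twice. Pod in the mothership frame: (0.9089+0.3542)/(1+0.9089·0.3542) = 1.2631/1.32193238 = 0.9555c.
That velocity, transformed to the rest frame of Earth: (0.9555+0.881)/(1+0.9555·0.881) = 1.8365/1.8417955 = 0.99712c.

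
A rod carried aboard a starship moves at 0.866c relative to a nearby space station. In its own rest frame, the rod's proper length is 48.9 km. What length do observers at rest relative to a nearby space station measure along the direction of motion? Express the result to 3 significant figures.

Lorentz factor: γ = (1 − 0.749956)^(−1/2) = 1.9998.
Length contraction: L = L₀/γ = 48.9/1.9998 = 24.5 km.

24.5 km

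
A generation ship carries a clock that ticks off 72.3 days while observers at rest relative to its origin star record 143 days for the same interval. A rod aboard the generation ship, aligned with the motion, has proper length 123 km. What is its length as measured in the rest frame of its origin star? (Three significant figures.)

γ = Δt/Δτ = 143/72.3 = 1.97787.
L = L₀/γ = 123/1.97787 = 62.2 km.

62.2 km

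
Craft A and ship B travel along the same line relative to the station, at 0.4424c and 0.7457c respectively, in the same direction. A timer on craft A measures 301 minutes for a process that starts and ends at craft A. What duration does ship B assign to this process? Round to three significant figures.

The velocity of craft A relative to ship B is (0.4424 − 0.7457)c / (1 − 0.4424×0.7457) = −0.45262c; relative speed 0.45262c.
At |u| = 0.45262c, γ = (1 − 0.204865)^(−1/2) = 1.1214.
The clock on craft A records proper time, so ship B measures Δt = γΔτ = 1.1214 × 301 = 338 minutes.

338 minutes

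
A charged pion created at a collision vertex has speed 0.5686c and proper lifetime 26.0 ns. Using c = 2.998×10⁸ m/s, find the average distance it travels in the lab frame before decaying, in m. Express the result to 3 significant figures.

5.39 m

With β = 0.5686, γ = 1/√(1 − 0.5686²) = 1/√0.67669404 = 1.2156.
Lab-frame lifetime: Δt = γτ = 1.2156 × 26.0 ns = 31.606 ns.
Distance: d = vΔt = 0.5686 × 2.998×10⁸ m/s × 3.1606×10^-8 s = 5.39 m.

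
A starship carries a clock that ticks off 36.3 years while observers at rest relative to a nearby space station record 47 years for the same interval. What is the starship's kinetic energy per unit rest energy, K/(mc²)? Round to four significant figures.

0.2948

γ = Δt/Δτ = 47/36.3 = 1.29477.
Since K = (γ−1)mc², K/(mc²) = 1.29477 − 1 = 0.2948.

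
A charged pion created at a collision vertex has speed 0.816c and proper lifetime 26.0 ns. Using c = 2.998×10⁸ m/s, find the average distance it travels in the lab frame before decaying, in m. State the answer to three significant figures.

11.0 m

γ = 1/√(1 − β²) = 1/√(1 − 0.665856) = 1/√0.334144 = 1/0.578052 = 1.7299.
Lab-frame lifetime: Δt = γτ = 1.7299 × 26.0 ns = 44.977 ns.
Distance: d = vΔt = 0.816 × 2.998×10⁸ m/s × 4.4977×10^-8 s = 11.0 m.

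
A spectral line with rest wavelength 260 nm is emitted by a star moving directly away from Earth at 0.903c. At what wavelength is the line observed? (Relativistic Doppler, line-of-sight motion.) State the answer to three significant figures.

1150 nm

Relativistic Doppler for wavelength: λ_obs = λ_src · √((1+β)/(1−β)).
With β = 0.903: factor = √(1.903/0.097) = 4.4293.
λ_obs = 260 × 4.4293 = 1150 nm.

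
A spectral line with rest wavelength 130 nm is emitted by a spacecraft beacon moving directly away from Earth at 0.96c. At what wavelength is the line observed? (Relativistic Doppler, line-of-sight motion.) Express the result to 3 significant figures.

910 nm

Relativistic Doppler for wavelength: λ_obs = λ_src · √((1+β)/(1−β)).
With β = 0.96: factor = √(1.96/0.04) = 7.
λ_obs = 130 × 7 = 910 nm.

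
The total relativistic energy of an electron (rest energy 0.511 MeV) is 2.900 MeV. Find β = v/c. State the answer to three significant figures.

0.984

Total energy E = γmc² gives γ = 2.900/0.511 = 5.6751.
Hence β = √(1 − 1/γ²) = √(1 − 0.0310494) = √0.9689506 = 0.984.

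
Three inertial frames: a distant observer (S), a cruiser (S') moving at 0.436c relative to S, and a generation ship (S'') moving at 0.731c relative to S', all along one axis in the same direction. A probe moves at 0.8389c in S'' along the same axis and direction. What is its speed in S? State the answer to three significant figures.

0.989c

Compose velocities in two stages. Stage 1 (into S'): u₁ = (0.8389+0.731)/(1+0.8389×0.731) = 0.97314.
Stage 2 (into S): u = (0.97314+0.436)/(1+0.97314×0.436) = 0.98936, so the speed is 0.989c.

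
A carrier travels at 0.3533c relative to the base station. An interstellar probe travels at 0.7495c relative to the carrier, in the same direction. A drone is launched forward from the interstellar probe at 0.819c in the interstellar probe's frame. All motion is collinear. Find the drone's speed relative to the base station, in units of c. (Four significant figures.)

Apply u = (u'+v)/(1+u'v) twice. Drone in the carrier frame: (0.819+0.7495)/(1+0.819·0.7495) = 1.5685/1.6138405 = 0.97191c.
That velocity, transformed to the rest frame of the base station: (0.97191+0.3533)/(1+0.97191·0.3533) = 1.32521/1.343375803 = 0.98648c.

0.9865c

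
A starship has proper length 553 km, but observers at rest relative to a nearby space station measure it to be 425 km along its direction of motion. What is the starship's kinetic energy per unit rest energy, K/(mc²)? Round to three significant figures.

Length contraction gives γ = L₀/L = 553/425 = 1.30118.
K/(mc²) = γ − 1 = 1.30118 − 1 = 0.301.

0.301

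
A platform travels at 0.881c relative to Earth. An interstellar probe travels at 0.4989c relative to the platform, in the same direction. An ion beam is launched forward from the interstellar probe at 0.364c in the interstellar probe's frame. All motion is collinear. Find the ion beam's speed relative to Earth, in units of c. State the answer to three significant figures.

0.980c

Apply u = (u'+v)/(1+u'v) twice. Ion beam in the platform frame: (0.364+0.4989)/(1+0.364·0.4989) = 0.8629/1.1815996 = 0.73028c.
That velocity, transformed to the rest frame of Earth: (0.73028+0.881)/(1+0.73028·0.881) = 1.61128/1.64337668 = 0.98047c.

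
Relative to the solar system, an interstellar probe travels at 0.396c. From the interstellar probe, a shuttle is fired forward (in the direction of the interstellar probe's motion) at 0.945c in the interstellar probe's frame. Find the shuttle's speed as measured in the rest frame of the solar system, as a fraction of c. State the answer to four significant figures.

0.9758c

Relativistic velocity addition: u = (u' + v)/(1 + u'v/c²), with u' = 0.945c and v = 0.396c.
Numerator: 0.945 + 0.396 = 1.341. Denominator: 1 + (0.945)(0.396) = 1.37422.
u = 1.341/1.37422 = 0.97583, so the speed is 0.9758c.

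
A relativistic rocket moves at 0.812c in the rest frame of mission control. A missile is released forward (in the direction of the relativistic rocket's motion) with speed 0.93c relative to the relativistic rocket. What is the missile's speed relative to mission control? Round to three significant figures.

0.993c

In units of c, u = (u' + v)/(1 + u'v) with u' = 0.93 and v = 0.812.
Numerator: 0.93 + 0.812 = 1.742. Denominator: 1 + (0.93)(0.812) = 1.75516.
u = 1.742/1.75516 = 0.9925, so the speed is 0.993c.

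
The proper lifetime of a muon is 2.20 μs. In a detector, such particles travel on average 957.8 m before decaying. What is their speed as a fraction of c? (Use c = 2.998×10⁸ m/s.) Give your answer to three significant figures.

0.824c

Let x = d/(cτ) = 957.8 m / (2.998×10⁸ m/s × 2.200×10^-6 s) = 1.4522. Since d = βγcτ, x = βγ = β/√(1−β²).
Solving: β² = x²/(1+x²) = 2.10888/3.10888 = 0.678341, so β = 0.824.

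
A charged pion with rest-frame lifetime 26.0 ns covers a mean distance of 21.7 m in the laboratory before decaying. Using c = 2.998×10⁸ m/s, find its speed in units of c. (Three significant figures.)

Let x = d/(cτ) = 21.70 m / (2.998×10⁸ m/s × 2.600×10^-8 s) = 2.7839. Since d = βγcτ, x = βγ = β/√(1−β²).
Solving: β² = x²/(1+x²) = 7.7501/8.7501 = 0.885716, so β = 0.941.

0.941c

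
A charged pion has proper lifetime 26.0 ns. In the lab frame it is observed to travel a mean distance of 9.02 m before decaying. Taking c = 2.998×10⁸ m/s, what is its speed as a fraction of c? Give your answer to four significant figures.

Let x = d/(cτ) = 9.020 m / (2.998×10⁸ m/s × 2.600×10^-8 s) = 1.1572. Since d = βγcτ, x = βγ = β/√(1−β²).
Solving: β² = x²/(1+x²) = 1.33911/2.33911 = 0.572487, so β = 0.7566.

0.7566c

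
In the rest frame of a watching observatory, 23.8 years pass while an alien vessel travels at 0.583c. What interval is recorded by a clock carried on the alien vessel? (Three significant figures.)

Lorentz factor: γ = (1 − 0.339889)^(−1/2) = 1.2308.
The alien vessel's clock runs slow as seen from a watching observatory, so Δτ = Δt/γ = 23.8/1.2308 = 19.3 years.

19.3 years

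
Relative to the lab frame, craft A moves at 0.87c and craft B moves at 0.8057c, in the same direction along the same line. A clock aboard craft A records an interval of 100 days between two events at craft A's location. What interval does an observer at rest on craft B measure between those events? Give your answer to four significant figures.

Transform craft A's velocity into craft B's frame: (0.87 − 0.8057)/(1 − 0.87·0.8057) = 0.0643/0.299041, so the relative speed is 0.21502c.
At |u| = 0.21502c, γ = (1 − 0.0462336)^(−1/2) = 1.024.
The clock on craft A records proper time, so craft B measures Δt = γΔτ = 1.024 × 100 = 102.4 days.

102.4 days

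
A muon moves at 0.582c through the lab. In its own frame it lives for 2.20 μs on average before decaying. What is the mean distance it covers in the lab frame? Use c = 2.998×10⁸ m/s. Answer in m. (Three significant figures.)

γ = 1/√(1 − β²) = 1/√(1 − 0.338724) = 1/√0.661276 = 1/0.813189 = 1.2297.
Lab-frame lifetime: Δt = γτ = 1.2297 × 2.20 μs = 2.7053 μs.
Distance: d = vΔt = 0.582 × 2.998×10⁸ m/s × 2.7053×10^-6 s = 472 m.

472 m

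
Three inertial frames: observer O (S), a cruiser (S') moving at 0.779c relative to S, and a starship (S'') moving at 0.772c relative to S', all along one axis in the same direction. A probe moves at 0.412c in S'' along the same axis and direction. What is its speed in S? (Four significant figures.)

Compose velocities in two stages. Stage 1 (into S'): u₁ = (0.412+0.772)/(1+0.412×0.772) = 0.89829.
Stage 2 (into S): u = (0.89829+0.779)/(1+0.89829×0.779) = 0.98678, so the speed is 0.9868c.

0.9868c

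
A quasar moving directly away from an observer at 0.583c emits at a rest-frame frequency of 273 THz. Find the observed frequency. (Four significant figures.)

Relativistic Doppler (source moving away): f_obs = f_src · √((1−β)/(1+β)).
With β = 0.583: factor = √(0.417/1.583) = 0.51325.
f_obs = 273 × 0.51325 = 140.1 THz.

140.1 THz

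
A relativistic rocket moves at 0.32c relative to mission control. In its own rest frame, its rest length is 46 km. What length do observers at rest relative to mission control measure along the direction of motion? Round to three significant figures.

Lorentz factor: γ = (1 − 0.1024)^(−1/2) = 1.0555.
Length contraction: L = L₀/γ = 46/1.0555 = 43.6 km.

43.6 km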